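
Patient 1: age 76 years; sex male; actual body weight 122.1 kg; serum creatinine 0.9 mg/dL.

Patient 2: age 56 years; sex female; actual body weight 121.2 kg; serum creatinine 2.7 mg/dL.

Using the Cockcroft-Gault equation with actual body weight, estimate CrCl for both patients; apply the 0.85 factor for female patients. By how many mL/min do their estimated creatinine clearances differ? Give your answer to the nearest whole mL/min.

76 mL/min

Patient 1: CrCl = (140 − 76) × 122.1 / (72 × 0.9) = 7814.4 / 64.80 ≈ 120.6 mL/min
Patient 2: CrCl = (140 − 56) × 121.2 / (72 × 2.7) × 0.85 = 10180.8 / 194.40 × 0.85 ≈ 44.5 mL/min
|120.6 − 44.5| = 76.1 mL/min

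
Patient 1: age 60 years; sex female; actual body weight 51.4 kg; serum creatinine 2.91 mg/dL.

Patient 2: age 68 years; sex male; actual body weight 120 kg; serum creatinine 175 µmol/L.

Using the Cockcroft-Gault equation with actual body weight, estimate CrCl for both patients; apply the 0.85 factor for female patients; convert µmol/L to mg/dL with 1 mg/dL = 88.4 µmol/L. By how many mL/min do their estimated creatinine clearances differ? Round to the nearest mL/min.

Patient 1: CrCl = (140 − 60) × 51.4 / (72 × 2.91) × 0.85 = 4112.0 / 209.52 × 0.85 ≈ 16.7 mL/min
Patient 2: SCr = 175 / 88.4 = 1.98 mg/dL
Patient 2: CrCl = (140 − 68) × 120 / (72 × 1.98) = 8640.0 / 142.56 ≈ 60.6 mL/min
|16.7 − 60.6| = 43.9 mL/min

44 mL/min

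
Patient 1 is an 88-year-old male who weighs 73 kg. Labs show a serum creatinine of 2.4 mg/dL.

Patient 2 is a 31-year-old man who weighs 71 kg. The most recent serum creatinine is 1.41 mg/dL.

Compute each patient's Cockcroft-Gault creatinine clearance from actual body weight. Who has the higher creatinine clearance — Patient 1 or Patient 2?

Patient 2

Patient 1: CrCl = (140 − 88) × 73 / (72 × 2.4) = 3796.0 / 172.80 ≈ 22.0 mL/min
Patient 2: CrCl = (140 − 31) × 71 / (72 × 1.41) = 7739.0 / 101.52 ≈ 76.2 mL/min
22.0 vs 76.2 mL/min → Patient 2 is higher.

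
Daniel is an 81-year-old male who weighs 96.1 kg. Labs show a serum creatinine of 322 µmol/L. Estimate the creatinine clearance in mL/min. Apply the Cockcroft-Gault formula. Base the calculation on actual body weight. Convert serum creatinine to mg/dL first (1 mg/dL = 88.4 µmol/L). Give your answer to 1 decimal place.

21.6 mL/min

SCr = 322 / 88.4 = 3.643 mg/dL
CrCl = (140 − 81) × 96.1 / (72 × 3.643) = 5669.9 / 262.30 ≈ 21.6 mL/min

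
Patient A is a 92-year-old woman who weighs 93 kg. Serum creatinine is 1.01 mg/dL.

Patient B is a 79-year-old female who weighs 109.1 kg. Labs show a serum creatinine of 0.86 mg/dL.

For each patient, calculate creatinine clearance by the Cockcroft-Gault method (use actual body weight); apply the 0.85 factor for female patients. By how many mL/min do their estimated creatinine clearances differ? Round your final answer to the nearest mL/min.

39 mL/min

Patient A: CrCl = (140 − 92) × 93 / (72 × 1.01) × 0.85 = 4464.0 / 72.72 × 0.85 ≈ 52.2 mL/min
Patient B: CrCl = (140 − 79) × 109.1 / (72 × 0.86) × 0.85 = 6655.1 / 61.92 × 0.85 ≈ 91.4 mL/min
|52.2 − 91.4| = 39.2 mL/min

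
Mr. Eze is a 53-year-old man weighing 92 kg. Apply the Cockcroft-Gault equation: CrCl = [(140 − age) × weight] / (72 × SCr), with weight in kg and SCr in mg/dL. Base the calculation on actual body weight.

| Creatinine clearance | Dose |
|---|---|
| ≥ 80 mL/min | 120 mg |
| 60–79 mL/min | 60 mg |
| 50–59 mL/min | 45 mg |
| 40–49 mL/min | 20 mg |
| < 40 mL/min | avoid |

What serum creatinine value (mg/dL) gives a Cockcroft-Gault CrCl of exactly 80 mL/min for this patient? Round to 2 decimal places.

1.39 mg/dL

Standard dose requires CrCl ≥ 80 mL/min.
Set (140 − 53) × 92 / (72 × SCr) = 80
SCr = (140 − 53) × 92 / (72 × 80) = 1.390 mg/dL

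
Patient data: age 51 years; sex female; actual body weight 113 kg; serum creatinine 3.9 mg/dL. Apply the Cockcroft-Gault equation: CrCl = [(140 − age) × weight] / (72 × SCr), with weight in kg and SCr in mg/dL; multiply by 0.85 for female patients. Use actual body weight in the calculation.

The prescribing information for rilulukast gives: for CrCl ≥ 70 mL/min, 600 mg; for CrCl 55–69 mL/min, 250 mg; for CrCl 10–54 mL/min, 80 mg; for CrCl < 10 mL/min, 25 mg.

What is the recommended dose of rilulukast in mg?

CrCl = (140 − 51) × 113 / (72 × 3.9) × 0.85 = 10057.0 / 280.80 × 0.85 ≈ 30.4 mL/min
CrCl ≈ 30 mL/min → bracket 10–54 mL/min.
Dose for this bracket: 80 mg.

80 mg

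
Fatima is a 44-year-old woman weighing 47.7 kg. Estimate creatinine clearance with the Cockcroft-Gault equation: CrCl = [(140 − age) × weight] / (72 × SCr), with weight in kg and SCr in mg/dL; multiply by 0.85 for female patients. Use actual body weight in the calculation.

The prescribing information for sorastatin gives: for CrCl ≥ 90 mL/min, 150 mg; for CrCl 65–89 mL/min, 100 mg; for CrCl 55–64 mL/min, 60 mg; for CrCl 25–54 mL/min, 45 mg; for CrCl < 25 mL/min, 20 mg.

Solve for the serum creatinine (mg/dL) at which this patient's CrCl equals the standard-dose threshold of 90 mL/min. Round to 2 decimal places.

0.60 mg/dL

Standard dose requires CrCl ≥ 90 mL/min.
Set (140 − 44) × 47.7 × 0.85 / (72 × SCr) = 90
SCr = (140 − 44) × 47.7 × 0.85 / (72 × 90) = 0.601 mg/dL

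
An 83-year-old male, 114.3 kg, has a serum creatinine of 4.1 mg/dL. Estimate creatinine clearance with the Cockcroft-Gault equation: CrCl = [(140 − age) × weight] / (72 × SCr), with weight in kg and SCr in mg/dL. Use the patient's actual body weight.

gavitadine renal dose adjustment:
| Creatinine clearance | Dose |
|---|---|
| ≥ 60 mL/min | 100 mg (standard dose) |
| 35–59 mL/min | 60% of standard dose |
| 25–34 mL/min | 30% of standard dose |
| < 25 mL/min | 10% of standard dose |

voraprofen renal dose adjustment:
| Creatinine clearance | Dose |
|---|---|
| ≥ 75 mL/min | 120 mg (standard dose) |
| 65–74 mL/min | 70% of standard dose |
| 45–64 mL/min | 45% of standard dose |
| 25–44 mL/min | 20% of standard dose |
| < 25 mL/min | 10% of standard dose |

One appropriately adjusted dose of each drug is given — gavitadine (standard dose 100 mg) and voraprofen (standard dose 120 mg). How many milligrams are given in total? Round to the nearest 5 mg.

20 mg

CrCl = (140 − 83) × 114.3 / (72 × 4.1) = 6515.1 / 295.20 ≈ 22.1 mL/min
CrCl ≈ 22 mL/min.
gavitadine: < 25 mL/min → 10% of 100 mg = 10 mg.
voraprofen: < 25 mL/min → 10% of 120 mg = 12 mg.
Total = 10 + 12 = 22 mg.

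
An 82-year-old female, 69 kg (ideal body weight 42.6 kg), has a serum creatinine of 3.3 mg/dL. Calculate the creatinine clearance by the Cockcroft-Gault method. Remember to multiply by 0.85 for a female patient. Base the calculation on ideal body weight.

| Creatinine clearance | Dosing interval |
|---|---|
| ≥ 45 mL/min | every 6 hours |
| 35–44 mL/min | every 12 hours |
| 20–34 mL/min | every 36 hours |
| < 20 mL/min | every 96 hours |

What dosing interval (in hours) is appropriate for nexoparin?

CrCl = (140 − 82) × 42.6 / (72 × 3.3) × 0.85 = 2470.8 / 237.60 × 0.85 ≈ 8.8 mL/min
CrCl ≈ 9 mL/min → bracket < 20 mL/min → every 96 hours.

every 96 hours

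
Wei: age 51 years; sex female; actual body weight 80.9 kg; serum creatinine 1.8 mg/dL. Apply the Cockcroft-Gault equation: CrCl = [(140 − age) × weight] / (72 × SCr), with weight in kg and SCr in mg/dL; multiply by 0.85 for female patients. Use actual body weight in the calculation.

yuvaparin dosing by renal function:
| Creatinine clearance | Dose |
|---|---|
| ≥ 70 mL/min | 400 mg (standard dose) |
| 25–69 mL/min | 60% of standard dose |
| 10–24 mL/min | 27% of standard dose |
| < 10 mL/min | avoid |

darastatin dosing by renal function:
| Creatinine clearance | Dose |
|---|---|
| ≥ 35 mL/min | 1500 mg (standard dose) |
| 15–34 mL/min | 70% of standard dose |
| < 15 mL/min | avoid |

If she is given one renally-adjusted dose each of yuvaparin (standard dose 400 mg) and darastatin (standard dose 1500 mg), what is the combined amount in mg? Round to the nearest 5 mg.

1740 mg

CrCl = (140 − 51) × 80.9 / (72 × 1.8) × 0.85 = 7200.1 / 129.60 × 0.85 ≈ 47.2 mL/min
CrCl ≈ 47 mL/min.
yuvaparin: 25–69 mL/min → 60% of 400 mg = 240 mg.
darastatin: ≥ 35 mL/min → 100% of 1500 mg = 1500 mg.
Total = 240 + 1500 = 1740 mg.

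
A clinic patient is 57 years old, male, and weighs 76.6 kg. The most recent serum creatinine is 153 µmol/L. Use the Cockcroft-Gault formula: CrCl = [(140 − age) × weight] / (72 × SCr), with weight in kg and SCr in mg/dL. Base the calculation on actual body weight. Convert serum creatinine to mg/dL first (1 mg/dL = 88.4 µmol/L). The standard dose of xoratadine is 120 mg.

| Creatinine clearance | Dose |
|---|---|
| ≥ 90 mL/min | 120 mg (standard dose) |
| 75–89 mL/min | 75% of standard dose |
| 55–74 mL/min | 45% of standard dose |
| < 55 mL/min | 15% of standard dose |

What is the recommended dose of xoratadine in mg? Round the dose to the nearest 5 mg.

SCr = 153 / 88.4 = 1.731 mg/dL
CrCl = (140 − 57) × 76.6 / (72 × 1.731) = 6357.8 / 124.63 ≈ 51.0 mL/min
CrCl ≈ 51 mL/min → bracket < 55 mL/min.
15% of 120 mg = 18 mg → 20 mg

20 mg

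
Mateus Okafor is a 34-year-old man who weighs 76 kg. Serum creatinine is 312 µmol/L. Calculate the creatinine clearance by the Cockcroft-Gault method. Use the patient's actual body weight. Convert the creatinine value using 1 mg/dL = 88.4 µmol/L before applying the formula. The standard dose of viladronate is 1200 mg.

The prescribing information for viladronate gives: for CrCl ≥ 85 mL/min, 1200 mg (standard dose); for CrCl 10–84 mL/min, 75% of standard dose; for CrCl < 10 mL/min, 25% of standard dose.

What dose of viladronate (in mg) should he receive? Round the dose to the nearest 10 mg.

SCr = 312 / 88.4 = 3.529 mg/dL
CrCl = (140 − 34) × 76 / (72 × 3.529) = 8056.0 / 254.09 ≈ 31.7 mL/min
CrCl ≈ 32 mL/min → bracket 10–84 mL/min.
75% of 1200 mg = 900 mg

900 mg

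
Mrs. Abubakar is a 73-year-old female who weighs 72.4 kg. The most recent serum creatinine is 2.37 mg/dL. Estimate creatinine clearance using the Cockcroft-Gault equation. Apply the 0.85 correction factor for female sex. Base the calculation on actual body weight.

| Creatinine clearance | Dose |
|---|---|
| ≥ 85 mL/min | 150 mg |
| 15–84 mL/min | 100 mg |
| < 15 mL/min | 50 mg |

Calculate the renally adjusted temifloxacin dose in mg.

100 mg

CrCl = (140 − 73) × 72.4 / (72 × 2.37) × 0.85 = 4850.8 / 170.64 × 0.85 ≈ 24.2 mL/min
CrCl ≈ 24 mL/min → bracket 15–84 mL/min.
Dose for this bracket: 100 mg.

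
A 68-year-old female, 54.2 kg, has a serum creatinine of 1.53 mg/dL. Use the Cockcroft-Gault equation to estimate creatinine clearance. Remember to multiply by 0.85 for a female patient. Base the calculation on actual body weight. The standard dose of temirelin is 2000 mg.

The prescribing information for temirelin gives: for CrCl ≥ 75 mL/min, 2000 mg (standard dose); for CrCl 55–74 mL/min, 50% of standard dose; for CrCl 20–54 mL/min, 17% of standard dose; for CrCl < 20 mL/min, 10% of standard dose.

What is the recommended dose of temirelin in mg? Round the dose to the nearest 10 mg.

340 mg

CrCl = (140 − 68) × 54.2 / (72 × 1.53) × 0.85 = 3902.4 / 110.16 × 0.85 ≈ 30.1 mL/min
CrCl ≈ 30 mL/min → bracket 20–54 mL/min.
17% of 2000 mg = 340 mg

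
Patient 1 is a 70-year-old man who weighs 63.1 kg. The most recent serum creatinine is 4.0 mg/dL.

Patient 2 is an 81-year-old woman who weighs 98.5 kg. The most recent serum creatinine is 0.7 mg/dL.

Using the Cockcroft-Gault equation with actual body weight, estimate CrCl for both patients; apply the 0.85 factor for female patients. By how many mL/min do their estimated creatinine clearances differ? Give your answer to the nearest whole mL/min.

Patient 1: CrCl = (140 − 70) × 63.1 / (72 × 4) = 4417.0 / 288.00 ≈ 15.3 mL/min
Patient 2: CrCl = (140 − 81) × 98.5 / (72 × 0.7) × 0.85 = 5811.5 / 50.40 × 0.85 ≈ 98.0 mL/min
|15.3 − 98.0| = 82.7 mL/min

83 mL/min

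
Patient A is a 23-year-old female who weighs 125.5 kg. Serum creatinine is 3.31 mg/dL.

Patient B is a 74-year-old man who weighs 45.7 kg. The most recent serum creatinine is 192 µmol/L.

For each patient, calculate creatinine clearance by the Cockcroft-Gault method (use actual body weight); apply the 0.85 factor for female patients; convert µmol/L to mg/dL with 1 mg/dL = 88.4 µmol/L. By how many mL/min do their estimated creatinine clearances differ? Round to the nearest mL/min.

Patient A: CrCl = (140 − 23) × 125.5 / (72 × 3.31) × 0.85 = 14683.5 / 238.32 × 0.85 ≈ 52.4 mL/min
Patient B: SCr = 192 / 88.4 = 2.172 mg/dL
Patient B: CrCl = (140 − 74) × 45.7 / (72 × 2.172) = 3016.2 / 156.38 ≈ 19.3 mL/min
|52.4 − 19.3| = 33.1 mL/min

33 mL/min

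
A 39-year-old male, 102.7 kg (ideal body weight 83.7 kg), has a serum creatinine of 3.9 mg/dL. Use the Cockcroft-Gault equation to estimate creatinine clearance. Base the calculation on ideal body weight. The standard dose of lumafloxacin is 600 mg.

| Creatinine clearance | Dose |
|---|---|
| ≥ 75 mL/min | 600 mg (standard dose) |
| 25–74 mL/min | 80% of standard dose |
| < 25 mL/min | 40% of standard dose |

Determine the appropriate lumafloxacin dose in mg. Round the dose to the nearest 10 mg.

480 mg

CrCl = (140 − 39) × 83.7 / (72 × 3.9) = 8453.7 / 280.80 ≈ 30.1 mL/min
CrCl ≈ 30 mL/min → bracket 25–74 mL/min.
80% of 600 mg = 480 mg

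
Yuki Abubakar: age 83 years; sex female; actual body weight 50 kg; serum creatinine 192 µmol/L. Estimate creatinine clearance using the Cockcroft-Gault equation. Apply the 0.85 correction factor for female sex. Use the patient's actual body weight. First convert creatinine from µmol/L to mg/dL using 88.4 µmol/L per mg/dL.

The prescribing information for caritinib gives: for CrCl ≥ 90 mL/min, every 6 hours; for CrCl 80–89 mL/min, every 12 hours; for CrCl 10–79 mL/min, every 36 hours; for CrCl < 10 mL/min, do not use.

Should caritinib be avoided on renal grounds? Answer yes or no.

SCr = 192 / 88.4 = 2.172 mg/dL
CrCl = (140 − 83) × 50 / (72 × 2.172) × 0.85 = 2850.0 / 156.38 × 0.85 ≈ 15.5 mL/min
CrCl ≈ 15 mL/min, which is ≥ 10 mL/min.

no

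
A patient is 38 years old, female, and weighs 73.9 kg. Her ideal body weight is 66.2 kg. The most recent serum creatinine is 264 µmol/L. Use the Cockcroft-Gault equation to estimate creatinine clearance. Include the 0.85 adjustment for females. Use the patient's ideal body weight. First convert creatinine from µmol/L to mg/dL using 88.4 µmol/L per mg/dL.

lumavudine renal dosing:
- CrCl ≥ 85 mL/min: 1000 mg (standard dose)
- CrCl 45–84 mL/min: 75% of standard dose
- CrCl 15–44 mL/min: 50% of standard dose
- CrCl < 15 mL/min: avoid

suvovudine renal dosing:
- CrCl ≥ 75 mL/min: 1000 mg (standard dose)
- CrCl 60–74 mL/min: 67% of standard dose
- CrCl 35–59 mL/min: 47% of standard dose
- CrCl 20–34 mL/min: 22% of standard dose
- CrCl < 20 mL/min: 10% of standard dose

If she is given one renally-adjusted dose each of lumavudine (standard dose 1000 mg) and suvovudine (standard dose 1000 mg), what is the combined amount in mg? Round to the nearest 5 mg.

720 mg

SCr = 264 / 88.4 = 2.986 mg/dL
CrCl = (140 − 38) × 66.2 / (72 × 2.986) × 0.85 = 6752.4 / 214.99 × 0.85 ≈ 26.7 mL/min
CrCl ≈ 27 mL/min.
lumavudine: 15–44 mL/min → 50% of 1000 mg = 500 mg.
suvovudine: 20–34 mL/min → 22% of 1000 mg = 220 mg.
Total = 500 + 220 = 720 mg.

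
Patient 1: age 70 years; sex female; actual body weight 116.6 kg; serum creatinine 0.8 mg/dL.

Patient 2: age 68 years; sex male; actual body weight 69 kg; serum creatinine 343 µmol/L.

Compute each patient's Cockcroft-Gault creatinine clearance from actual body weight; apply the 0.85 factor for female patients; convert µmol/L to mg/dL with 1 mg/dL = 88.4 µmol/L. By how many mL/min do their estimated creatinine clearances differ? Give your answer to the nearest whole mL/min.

103 mL/min

Patient 1: CrCl = (140 − 70) × 116.6 / (72 × 0.8) × 0.85 = 8162.0 / 57.60 × 0.85 ≈ 120.4 mL/min
Patient 2: SCr = 343 / 88.4 = 3.88 mg/dL
Patient 2: CrCl = (140 − 68) × 69 / (72 × 3.88) = 4968.0 / 279.36 ≈ 17.8 mL/min
|120.4 − 17.8| = 102.6 mL/min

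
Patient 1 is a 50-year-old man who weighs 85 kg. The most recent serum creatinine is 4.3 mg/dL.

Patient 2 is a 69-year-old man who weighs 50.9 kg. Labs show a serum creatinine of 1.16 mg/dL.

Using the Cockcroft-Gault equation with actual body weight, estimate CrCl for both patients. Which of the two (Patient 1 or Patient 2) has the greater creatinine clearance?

Patient 1: CrCl = (140 − 50) × 85 / (72 × 4.3) = 7650.0 / 309.60 ≈ 24.7 mL/min
Patient 2: CrCl = (140 − 69) × 50.9 / (72 × 1.16) = 3613.9 / 83.52 ≈ 43.3 mL/min
24.7 vs 43.3 mL/min → Patient 2 is higher.

Patient 2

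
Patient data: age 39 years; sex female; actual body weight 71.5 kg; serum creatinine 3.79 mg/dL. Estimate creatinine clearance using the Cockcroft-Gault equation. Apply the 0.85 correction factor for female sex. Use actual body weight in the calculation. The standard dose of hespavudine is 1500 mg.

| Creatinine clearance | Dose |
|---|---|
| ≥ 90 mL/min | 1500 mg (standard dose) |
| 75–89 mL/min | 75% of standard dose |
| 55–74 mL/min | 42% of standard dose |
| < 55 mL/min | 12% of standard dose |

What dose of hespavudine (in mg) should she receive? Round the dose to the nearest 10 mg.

180 mg

CrCl = (140 − 39) × 71.5 / (72 × 3.79) × 0.85 = 7221.5 / 272.88 × 0.85 ≈ 22.5 mL/min
CrCl ≈ 22 mL/min → bracket < 55 mL/min.
12% of 1500 mg = 180 mg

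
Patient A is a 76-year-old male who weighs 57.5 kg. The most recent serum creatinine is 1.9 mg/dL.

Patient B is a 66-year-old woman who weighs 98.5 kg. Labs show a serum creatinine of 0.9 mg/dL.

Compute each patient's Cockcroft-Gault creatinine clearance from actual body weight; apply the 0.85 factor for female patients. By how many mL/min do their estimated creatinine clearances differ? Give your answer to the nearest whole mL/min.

Patient A: CrCl = (140 − 76) × 57.5 / (72 × 1.9) = 3680.0 / 136.80 ≈ 26.9 mL/min
Patient B: CrCl = (140 − 66) × 98.5 / (72 × 0.9) × 0.85 = 7289.0 / 64.80 × 0.85 ≈ 95.6 mL/min
|26.9 − 95.6| = 68.7 mL/min

69 mL/min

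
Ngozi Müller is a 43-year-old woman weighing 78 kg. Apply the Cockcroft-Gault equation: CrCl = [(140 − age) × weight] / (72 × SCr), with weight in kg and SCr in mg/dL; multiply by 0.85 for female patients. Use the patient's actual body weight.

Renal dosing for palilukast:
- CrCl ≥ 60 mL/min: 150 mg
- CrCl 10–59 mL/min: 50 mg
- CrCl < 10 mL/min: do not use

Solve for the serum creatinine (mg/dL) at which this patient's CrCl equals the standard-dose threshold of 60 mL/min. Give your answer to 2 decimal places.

Standard dose requires CrCl ≥ 60 mL/min.
Set (140 − 43) × 78 × 0.85 / (72 × SCr) = 60
SCr = (140 − 43) × 78 × 0.85 / (72 × 60) = 1.489 mg/dL

1.49 mg/dL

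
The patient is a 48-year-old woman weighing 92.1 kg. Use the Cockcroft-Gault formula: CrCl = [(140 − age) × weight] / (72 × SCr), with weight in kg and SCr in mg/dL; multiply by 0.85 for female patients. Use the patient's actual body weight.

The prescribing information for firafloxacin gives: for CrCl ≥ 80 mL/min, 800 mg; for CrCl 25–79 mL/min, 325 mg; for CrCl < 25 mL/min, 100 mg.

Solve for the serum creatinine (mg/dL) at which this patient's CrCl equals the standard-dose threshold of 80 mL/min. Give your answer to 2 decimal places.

Standard dose requires CrCl ≥ 80 mL/min.
Set (140 − 48) × 92.1 × 0.85 / (72 × SCr) = 80
SCr = (140 − 48) × 92.1 × 0.85 / (72 × 80) = 1.250 mg/dL

1.25 mg/dL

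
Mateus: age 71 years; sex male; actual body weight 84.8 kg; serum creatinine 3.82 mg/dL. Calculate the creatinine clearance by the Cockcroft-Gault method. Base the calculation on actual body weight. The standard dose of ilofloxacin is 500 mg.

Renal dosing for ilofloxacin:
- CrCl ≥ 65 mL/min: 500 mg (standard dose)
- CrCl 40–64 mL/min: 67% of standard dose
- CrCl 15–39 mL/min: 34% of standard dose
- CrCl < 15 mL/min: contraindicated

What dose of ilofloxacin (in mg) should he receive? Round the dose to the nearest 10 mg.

CrCl = (140 − 71) × 84.8 / (72 × 3.82) = 5851.2 / 275.04 ≈ 21.3 mL/min
CrCl ≈ 21 mL/min → bracket 15–39 mL/min.
34% of 500 mg = 170 mg

170 mg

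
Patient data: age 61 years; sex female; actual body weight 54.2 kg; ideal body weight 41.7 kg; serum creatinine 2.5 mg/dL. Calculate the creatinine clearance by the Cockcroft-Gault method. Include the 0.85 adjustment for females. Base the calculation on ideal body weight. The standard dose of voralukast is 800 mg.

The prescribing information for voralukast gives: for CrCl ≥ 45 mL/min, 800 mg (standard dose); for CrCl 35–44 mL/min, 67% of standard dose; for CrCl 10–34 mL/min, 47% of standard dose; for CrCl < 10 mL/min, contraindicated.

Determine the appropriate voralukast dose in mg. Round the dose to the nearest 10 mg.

380 mg

CrCl = (140 − 61) × 41.7 / (72 × 2.5) × 0.85 = 3294.3 / 180.00 × 0.85 ≈ 15.6 mL/min
CrCl ≈ 16 mL/min → bracket 10–34 mL/min.
47% of 800 mg = 376 mg → 380 mg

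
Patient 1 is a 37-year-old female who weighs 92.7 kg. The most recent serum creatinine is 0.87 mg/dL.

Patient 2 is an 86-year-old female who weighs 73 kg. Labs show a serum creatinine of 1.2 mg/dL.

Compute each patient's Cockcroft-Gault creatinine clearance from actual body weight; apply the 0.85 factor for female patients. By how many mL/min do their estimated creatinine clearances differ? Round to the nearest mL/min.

91 mL/min

Patient 1: CrCl = (140 − 37) × 92.7 / (72 × 0.87) × 0.85 = 9548.1 / 62.64 × 0.85 ≈ 129.6 mL/min
Patient 2: CrCl = (140 − 86) × 73 / (72 × 1.2) × 0.85 = 3942.0 / 86.40 × 0.85 ≈ 38.8 mL/min
|129.6 − 38.8| = 90.8 mL/min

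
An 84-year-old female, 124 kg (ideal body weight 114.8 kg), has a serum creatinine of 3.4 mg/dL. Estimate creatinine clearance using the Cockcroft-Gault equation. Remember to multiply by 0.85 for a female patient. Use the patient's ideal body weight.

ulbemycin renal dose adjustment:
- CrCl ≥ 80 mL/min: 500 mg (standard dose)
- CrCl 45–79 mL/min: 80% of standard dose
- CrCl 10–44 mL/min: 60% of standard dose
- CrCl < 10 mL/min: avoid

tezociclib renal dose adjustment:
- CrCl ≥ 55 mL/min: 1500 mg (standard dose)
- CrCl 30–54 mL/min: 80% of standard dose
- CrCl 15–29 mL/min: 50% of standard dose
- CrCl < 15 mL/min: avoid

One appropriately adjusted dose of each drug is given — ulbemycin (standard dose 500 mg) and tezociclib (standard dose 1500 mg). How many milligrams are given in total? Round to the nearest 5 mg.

CrCl = (140 − 84) × 114.8 / (72 × 3.4) × 0.85 = 6428.8 / 244.80 × 0.85 ≈ 22.3 mL/min
CrCl ≈ 22 mL/min.
ulbemycin: 10–44 mL/min → 60% of 500 mg = 300 mg.
tezociclib: 15–29 mL/min → 50% of 1500 mg = 750 mg.
Total = 300 + 750 = 1050 mg.

1050 mg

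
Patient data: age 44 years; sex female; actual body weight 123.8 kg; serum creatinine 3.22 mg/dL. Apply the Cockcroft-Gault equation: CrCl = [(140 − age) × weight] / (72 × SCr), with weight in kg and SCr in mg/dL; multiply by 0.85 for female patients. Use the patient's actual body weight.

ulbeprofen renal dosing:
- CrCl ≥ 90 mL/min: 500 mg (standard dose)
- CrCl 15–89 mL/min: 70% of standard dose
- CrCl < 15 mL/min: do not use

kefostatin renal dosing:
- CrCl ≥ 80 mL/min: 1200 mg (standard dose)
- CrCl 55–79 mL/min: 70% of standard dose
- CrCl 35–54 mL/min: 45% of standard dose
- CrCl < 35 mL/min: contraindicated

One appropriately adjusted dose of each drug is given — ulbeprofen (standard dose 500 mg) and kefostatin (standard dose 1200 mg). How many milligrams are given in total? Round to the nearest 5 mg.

890 mg

CrCl = (140 − 44) × 123.8 / (72 × 3.22) × 0.85 = 11884.8 / 231.84 × 0.85 ≈ 43.6 mL/min
CrCl ≈ 44 mL/min.
ulbeprofen: 15–89 mL/min → 70% of 500 mg = 350 mg.
kefostatin: 35–54 mL/min → 45% of 1200 mg = 540 mg.
Total = 350 + 540 = 890 mg.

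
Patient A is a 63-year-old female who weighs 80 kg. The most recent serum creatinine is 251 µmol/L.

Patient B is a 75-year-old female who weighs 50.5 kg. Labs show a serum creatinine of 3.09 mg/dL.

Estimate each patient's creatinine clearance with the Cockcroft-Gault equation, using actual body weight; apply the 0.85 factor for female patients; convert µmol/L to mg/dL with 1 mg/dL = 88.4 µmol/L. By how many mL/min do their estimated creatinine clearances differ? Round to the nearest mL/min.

13 mL/min

Patient A: SCr = 251 / 88.4 = 2.839 mg/dL
Patient A: CrCl = (140 − 63) × 80 / (72 × 2.839) × 0.85 = 6160.0 / 204.41 × 0.85 ≈ 25.6 mL/min
Patient B: CrCl = (140 − 75) × 50.5 / (72 × 3.09) × 0.85 = 3282.5 / 222.48 × 0.85 ≈ 12.5 mL/min
|25.6 − 12.5| = 13.1 mL/min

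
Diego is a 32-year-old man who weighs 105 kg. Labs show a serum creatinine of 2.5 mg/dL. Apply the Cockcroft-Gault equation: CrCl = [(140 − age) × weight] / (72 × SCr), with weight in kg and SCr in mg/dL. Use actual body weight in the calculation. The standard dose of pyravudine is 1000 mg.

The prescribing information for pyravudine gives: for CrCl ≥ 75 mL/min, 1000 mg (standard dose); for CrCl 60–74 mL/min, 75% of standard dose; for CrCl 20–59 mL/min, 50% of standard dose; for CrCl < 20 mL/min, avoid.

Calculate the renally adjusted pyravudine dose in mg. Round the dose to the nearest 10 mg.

750 mg

CrCl = (140 − 32) × 105 / (72 × 2.5) = 11340.0 / 180.00 ≈ 63.0 mL/min
CrCl ≈ 63 mL/min → bracket 60–74 mL/min.
75% of 1000 mg = 750 mg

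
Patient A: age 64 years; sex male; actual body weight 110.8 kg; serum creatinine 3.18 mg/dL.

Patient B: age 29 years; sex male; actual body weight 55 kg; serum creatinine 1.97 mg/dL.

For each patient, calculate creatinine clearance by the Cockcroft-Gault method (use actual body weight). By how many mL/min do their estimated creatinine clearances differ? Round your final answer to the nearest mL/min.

Patient A: CrCl = (140 − 64) × 110.8 / (72 × 3.18) = 8420.8 / 228.96 ≈ 36.8 mL/min
Patient B: CrCl = (140 − 29) × 55 / (72 × 1.97) = 6105.0 / 141.84 ≈ 43.0 mL/min
|36.8 − 43.0| = 6.2 mL/min

6 mL/min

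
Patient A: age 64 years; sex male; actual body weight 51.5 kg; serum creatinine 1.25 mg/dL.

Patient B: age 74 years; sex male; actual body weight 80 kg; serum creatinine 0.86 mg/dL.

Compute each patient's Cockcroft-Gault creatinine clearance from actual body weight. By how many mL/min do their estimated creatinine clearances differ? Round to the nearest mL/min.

Patient A: CrCl = (140 − 64) × 51.5 / (72 × 1.25) = 3914.0 / 90.00 ≈ 43.5 mL/min
Patient B: CrCl = (140 − 74) × 80 / (72 × 0.86) = 5280.0 / 61.92 ≈ 85.3 mL/min
|43.5 − 85.3| = 41.8 mL/min

42 mL/min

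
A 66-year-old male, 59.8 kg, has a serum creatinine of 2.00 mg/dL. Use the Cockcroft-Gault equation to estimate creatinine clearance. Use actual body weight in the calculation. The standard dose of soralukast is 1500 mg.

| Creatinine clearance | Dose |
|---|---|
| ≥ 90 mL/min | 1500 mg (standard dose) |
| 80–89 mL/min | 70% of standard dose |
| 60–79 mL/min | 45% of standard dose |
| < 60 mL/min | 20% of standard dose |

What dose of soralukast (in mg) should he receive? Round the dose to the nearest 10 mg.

300 mg

CrCl = (140 − 66) × 59.8 / (72 × 2) = 4425.2 / 144.00 ≈ 30.7 mL/min
CrCl ≈ 31 mL/min → bracket < 60 mL/min.
20% of 1500 mg = 300 mg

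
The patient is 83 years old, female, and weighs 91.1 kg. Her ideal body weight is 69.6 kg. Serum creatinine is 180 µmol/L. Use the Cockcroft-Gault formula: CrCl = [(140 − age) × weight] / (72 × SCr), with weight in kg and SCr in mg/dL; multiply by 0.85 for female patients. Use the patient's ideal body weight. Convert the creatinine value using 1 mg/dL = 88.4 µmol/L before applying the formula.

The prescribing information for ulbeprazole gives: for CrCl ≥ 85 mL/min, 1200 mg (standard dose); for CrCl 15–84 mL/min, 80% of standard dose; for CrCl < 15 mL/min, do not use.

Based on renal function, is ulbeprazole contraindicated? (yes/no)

SCr = 180 / 88.4 = 2.036 mg/dL
CrCl = (140 − 83) × 69.6 / (72 × 2.036) × 0.85 = 3967.2 / 146.59 × 0.85 ≈ 23.0 mL/min
CrCl ≈ 23 mL/min, which is ≥ 15 mL/min.

no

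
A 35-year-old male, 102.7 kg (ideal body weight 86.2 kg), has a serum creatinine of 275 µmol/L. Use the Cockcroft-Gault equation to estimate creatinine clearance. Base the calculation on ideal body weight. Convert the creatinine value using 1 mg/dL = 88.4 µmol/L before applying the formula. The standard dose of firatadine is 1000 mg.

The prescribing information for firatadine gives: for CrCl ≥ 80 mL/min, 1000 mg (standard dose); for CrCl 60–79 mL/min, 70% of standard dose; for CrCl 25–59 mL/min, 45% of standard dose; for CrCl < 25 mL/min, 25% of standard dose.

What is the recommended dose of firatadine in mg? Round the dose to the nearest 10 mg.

450 mg

SCr = 275 / 88.4 = 3.111 mg/dL
CrCl = (140 − 35) × 86.2 / (72 × 3.111) = 9051.0 / 223.99 ≈ 40.4 mL/min
CrCl ≈ 40 mL/min → bracket 25–59 mL/min.
45% of 1000 mg = 450 mg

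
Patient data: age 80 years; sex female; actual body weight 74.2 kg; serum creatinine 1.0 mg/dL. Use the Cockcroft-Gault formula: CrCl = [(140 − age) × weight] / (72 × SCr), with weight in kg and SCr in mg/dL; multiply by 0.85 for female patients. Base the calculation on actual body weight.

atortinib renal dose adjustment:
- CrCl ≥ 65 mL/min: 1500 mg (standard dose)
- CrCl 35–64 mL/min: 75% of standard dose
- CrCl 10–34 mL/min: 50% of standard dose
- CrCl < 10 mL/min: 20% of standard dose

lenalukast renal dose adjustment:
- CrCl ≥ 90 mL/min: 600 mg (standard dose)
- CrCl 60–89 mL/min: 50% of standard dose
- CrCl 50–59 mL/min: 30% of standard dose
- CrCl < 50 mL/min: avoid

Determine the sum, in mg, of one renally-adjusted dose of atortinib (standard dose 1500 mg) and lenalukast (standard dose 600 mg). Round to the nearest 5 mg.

CrCl = (140 − 80) × 74.2 / (72 × 1) × 0.85 = 4452.0 / 72.00 × 0.85 ≈ 52.6 mL/min
CrCl ≈ 53 mL/min.
atortinib: 35–64 mL/min → 75% of 1500 mg = 1125 mg.
lenalukast: 50–59 mL/min → 30% of 600 mg = 180 mg.
Total = 1125 + 180 = 1305 mg.

1305 mg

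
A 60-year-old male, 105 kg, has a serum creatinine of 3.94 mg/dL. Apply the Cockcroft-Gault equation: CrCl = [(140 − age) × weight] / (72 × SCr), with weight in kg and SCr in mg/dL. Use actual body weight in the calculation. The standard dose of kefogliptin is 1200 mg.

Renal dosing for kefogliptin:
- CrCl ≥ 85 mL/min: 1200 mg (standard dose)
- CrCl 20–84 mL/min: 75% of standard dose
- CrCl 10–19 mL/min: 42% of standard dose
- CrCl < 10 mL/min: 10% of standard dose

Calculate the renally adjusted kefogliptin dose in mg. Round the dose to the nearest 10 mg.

CrCl = (140 − 60) × 105 / (72 × 3.94) = 8400.0 / 283.68 ≈ 29.6 mL/min
CrCl ≈ 30 mL/min → bracket 20–84 mL/min.
75% of 1200 mg = 900 mg

900 mg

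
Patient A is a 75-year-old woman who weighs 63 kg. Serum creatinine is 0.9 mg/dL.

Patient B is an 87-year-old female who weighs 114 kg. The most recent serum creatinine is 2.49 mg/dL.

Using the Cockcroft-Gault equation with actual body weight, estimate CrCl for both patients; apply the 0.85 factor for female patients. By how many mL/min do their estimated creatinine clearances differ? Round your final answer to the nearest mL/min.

25 mL/min

Patient A: CrCl = (140 − 75) × 63 / (72 × 0.9) × 0.85 = 4095.0 / 64.80 × 0.85 ≈ 53.7 mL/min
Patient B: CrCl = (140 − 87) × 114 / (72 × 2.49) × 0.85 = 6042.0 / 179.28 × 0.85 ≈ 28.6 mL/min
|53.7 − 28.6| = 25.1 mL/min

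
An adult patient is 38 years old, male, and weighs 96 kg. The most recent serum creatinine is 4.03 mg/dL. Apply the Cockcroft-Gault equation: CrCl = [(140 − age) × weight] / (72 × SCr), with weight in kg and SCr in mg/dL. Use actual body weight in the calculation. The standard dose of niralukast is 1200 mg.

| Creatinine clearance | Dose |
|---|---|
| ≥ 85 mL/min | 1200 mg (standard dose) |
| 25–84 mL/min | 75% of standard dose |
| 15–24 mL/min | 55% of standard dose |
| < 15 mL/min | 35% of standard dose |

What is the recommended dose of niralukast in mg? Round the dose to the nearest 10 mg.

CrCl = (140 − 38) × 96 / (72 × 4.03) = 9792.0 / 290.16 ≈ 33.7 mL/min
CrCl ≈ 34 mL/min → bracket 25–84 mL/min.
75% of 1200 mg = 900 mg

900 mg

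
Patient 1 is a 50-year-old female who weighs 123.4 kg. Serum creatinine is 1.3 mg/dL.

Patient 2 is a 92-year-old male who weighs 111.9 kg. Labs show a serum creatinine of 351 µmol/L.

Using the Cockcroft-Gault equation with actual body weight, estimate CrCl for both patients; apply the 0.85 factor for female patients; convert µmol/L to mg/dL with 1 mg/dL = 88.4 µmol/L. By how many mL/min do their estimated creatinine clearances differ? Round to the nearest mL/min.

82 mL/min

Patient 1: CrCl = (140 − 50) × 123.4 / (72 × 1.3) × 0.85 = 11106.0 / 93.60 × 0.85 ≈ 100.9 mL/min
Patient 2: SCr = 351 / 88.4 = 3.971 mg/dL
Patient 2: CrCl = (140 − 92) × 111.9 / (72 × 3.971) = 5371.2 / 285.91 ≈ 18.8 mL/min
|100.9 − 18.8| = 82.1 mL/min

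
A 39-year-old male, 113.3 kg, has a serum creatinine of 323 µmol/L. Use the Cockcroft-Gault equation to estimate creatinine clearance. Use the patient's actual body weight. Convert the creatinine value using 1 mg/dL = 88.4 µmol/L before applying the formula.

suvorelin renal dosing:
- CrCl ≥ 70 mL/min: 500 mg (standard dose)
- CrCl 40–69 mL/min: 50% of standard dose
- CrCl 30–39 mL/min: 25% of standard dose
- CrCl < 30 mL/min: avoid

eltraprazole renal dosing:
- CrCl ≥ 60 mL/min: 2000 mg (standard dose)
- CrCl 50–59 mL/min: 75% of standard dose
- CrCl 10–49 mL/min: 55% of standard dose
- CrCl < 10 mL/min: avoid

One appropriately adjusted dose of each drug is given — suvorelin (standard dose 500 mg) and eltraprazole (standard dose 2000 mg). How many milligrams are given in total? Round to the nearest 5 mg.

SCr = 323 / 88.4 = 3.654 mg/dL
CrCl = (140 − 39) × 113.3 / (72 × 3.654) = 11443.3 / 263.09 ≈ 43.5 mL/min
CrCl ≈ 43 mL/min.
suvorelin: 40–69 mL/min → 50% of 500 mg = 250 mg.
eltraprazole: 10–49 mL/min → 55% of 2000 mg = 1100 mg.
Total = 250 + 1100 = 1350 mg.

1350 mg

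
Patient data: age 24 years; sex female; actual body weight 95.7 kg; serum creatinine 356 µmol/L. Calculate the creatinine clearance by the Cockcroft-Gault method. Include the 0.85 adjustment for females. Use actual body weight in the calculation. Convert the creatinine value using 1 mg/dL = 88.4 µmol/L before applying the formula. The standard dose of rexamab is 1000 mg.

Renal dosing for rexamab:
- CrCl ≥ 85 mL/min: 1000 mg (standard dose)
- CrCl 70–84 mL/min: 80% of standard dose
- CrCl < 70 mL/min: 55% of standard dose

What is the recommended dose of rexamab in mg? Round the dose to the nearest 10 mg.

SCr = 356 / 88.4 = 4.027 mg/dL
CrCl = (140 − 24) × 95.7 / (72 × 4.027) × 0.85 = 11101.2 / 289.94 × 0.85 ≈ 32.5 mL/min
CrCl ≈ 33 mL/min → bracket < 70 mL/min.
55% of 1000 mg = 550 mg

550 mg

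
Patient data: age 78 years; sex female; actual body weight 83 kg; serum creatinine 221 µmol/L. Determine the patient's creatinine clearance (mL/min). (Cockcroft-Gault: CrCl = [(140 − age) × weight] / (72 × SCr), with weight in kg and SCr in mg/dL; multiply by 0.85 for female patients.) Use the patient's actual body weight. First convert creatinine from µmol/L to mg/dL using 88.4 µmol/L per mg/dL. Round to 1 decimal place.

SCr = 221 / 88.4 = 2.5 mg/dL
CrCl = (140 − 78) × 83 / (72 × 2.5) × 0.85 = 5146.0 / 180.00 × 0.85 ≈ 24.3 mL/min

24.3 mL/min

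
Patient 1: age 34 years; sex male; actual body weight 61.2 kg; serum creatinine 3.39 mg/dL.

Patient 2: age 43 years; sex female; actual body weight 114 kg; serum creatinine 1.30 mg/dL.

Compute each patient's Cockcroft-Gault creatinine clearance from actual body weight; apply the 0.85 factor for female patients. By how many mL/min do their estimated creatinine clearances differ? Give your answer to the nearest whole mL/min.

74 mL/min

Patient 1: CrCl = (140 − 34) × 61.2 / (72 × 3.39) = 6487.2 / 244.08 ≈ 26.6 mL/min
Patient 2: CrCl = (140 − 43) × 114 / (72 × 1.3) × 0.85 = 11058.0 / 93.60 × 0.85 ≈ 100.4 mL/min
|26.6 − 100.4| = 73.8 mL/min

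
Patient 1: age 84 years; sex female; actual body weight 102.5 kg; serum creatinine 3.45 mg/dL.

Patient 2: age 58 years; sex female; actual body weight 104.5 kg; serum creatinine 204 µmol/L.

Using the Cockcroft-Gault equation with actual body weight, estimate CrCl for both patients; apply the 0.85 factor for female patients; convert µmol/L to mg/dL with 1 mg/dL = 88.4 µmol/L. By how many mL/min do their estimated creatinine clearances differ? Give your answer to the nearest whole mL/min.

24 mL/min

Patient 1: CrCl = (140 − 84) × 102.5 / (72 × 3.45) × 0.85 = 5740.0 / 248.40 × 0.85 ≈ 19.6 mL/min
Patient 2: SCr = 204 / 88.4 = 2.308 mg/dL
Patient 2: CrCl = (140 − 58) × 104.5 / (72 × 2.308) × 0.85 = 8569.0 / 166.18 × 0.85 ≈ 43.8 mL/min
|19.6 − 43.8| = 24.2 mL/min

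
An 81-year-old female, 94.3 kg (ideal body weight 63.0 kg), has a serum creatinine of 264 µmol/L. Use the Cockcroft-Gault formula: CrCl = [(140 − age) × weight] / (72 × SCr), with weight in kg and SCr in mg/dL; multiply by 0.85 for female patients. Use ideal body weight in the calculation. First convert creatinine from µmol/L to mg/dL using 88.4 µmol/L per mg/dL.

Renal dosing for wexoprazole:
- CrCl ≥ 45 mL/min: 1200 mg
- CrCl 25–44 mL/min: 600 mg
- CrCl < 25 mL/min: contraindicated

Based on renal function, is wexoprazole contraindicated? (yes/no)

SCr = 264 / 88.4 = 2.986 mg/dL
CrCl = (140 − 81) × 63 / (72 × 2.986) × 0.85 = 3717.0 / 214.99 × 0.85 ≈ 14.7 mL/min
CrCl ≈ 15 mL/min, which is < 25 mL/min.

yes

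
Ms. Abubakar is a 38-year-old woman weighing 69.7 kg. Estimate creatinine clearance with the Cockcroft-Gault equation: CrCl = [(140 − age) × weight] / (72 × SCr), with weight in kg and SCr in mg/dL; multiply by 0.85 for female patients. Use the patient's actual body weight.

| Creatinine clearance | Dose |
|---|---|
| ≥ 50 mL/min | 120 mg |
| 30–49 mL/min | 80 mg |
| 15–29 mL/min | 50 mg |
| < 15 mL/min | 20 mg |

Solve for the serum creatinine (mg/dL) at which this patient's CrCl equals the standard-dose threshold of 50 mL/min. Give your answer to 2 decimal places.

Standard dose requires CrCl ≥ 50 mL/min.
Set (140 − 38) × 69.7 × 0.85 / (72 × SCr) = 50
SCr = (140 − 38) × 69.7 × 0.85 / (72 × 50) = 1.679 mg/dL

1.68 mg/dL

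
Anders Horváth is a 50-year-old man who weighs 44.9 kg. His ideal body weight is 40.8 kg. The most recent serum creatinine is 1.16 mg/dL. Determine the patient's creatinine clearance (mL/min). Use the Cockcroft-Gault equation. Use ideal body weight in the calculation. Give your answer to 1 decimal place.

CrCl = (140 − 50) × 40.8 / (72 × 1.16) = 3672.0 / 83.52 ≈ 44.0 mL/min

44.0 mL/min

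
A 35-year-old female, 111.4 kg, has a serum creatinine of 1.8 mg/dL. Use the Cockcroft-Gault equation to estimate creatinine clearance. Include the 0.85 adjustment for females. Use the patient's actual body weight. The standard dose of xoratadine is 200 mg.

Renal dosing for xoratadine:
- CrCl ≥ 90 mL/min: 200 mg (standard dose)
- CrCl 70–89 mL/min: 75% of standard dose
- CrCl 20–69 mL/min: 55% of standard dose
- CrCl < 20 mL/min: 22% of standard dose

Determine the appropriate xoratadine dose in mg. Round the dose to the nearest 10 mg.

150 mg

CrCl = (140 − 35) × 111.4 / (72 × 1.8) × 0.85 = 11697.0 / 129.60 × 0.85 ≈ 76.7 mL/min
CrCl ≈ 77 mL/min → bracket 70–89 mL/min.
75% of 200 mg = 150 mg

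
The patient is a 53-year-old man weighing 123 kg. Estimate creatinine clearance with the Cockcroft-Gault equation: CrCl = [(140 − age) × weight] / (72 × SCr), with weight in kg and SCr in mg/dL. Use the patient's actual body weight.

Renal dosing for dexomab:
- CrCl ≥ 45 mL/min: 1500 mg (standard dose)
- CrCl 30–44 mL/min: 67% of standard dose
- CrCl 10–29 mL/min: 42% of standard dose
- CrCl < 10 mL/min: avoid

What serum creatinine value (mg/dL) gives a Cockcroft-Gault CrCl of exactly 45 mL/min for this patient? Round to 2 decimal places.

3.30 mg/dL

Standard dose requires CrCl ≥ 45 mL/min.
Set (140 − 53) × 123 / (72 × SCr) = 45
SCr = (140 − 53) × 123 / (72 × 45) = 3.303 mg/dL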